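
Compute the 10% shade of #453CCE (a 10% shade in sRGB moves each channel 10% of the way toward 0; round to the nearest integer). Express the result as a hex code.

#3E36B9

#453CCE is rgb(69, 60, 206).
Per channel, c → c + 0.1(0 − c):
  R: 69 + 0.1×(0−69) = 69 − 6.9 = 62.1 → 62
  G: 60 + 0.1×(0−60) = 60 − 6 = 54 → 54
  B: 206 + 0.1×(0−206) = 206 − 20.6 = 185.4 → 185
rgb(62, 54, 185) = #3E36B9.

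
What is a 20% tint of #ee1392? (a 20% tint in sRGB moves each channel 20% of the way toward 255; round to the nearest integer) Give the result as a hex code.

#f142a8

#ee1392 is rgb(238, 19, 146).
A 20% tint moves each channel 20% toward 255:
  R: 238 + 0.2×(255−238) = 238 + 3.4 = 241.4 → 241
  G: 19 + 0.2×(255−19) = 19 + 47.2 = 66.2 → 66
  B: 146 + 0.2×(255−146) = 146 + 21.8 = 167.8 → 168
rgb(241, 66, 168) = #f142a8.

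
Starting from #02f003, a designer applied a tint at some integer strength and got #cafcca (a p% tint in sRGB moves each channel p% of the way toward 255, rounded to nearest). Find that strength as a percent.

#02f003 is rgb(2, 240, 3); #cafcca is rgb(202, 252, 202).
On the R channel (widest range): 202 ≈ 2 + (p/100)(255 − 2), so p ≈ 100×(202 − 2)/(255 − 2) = 20000/253 = 79.05.
p = 79 reproduces all three channels after rounding.

79%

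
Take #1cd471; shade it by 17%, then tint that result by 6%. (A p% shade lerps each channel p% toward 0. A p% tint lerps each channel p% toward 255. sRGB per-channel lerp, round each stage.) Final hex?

#1cd471 is rgb(28, 212, 113).
Lerp each channel 17% toward 0:
  R: 28 − 4.76 = 23.24 → 23
  G: 212 − 36.04 = 175.96 → 176
  B: 113 − 19.21 = 93.79 → 94
After the shade: rgb(23, 176, 94) = #17b05e.
Per channel, c → c + 0.06(255 − c):
  R: 23 + 0.06×(255−23) = 23 + 13.92 = 36.92 → 37
  G: 176 + 4.74 = 180.74 → 181
  B: 94 + 9.66 = 103.66 → 104
rgb(37, 181, 104) = #25b568.

#25b568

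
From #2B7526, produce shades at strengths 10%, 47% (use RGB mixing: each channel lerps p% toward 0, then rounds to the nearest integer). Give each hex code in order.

#2B7526 is rgb(43, 117, 38).
10%: (43 − 4.3 = 38.7→39, 117 − 11.7 = 105.3→105, 38 − 3.8 = 34.2→34) → #276922
47%: (43 − 20.21 = 22.79→23, 117 − 54.99 = 62.01→62, 38 − 17.86 = 20.14→20) → #173E14

#276922, #173E14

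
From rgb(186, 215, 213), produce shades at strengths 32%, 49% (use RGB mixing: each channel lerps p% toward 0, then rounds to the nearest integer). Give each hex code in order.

32%: (186 − 59.52 = 126.48→126, 215 − 68.8 = 146.2→146, 213 − 68.16 = 144.84→145) → #7E9291
49%: (186 − 91.14 = 94.86→95, 215 − 105.35 = 109.65→110, 213 − 104.37 = 108.63→109) → #5F6E6D

#7E9291, #5F6E6D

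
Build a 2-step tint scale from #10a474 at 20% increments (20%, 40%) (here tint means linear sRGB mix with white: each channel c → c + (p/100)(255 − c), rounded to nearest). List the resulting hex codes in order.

#10a474 is rgb(16, 164, 116).
20%: (16 + 47.8 = 63.8→64, 164 + 18.2 = 182.2→182, 116 + 27.8 = 143.8→144) → #40b690
40%: (16 + 95.6 = 111.6→112, 164 + 36.4 = 200.4→200, 116 + 55.6 = 171.6→172) → #70c8ac

#40b690, #70c8ac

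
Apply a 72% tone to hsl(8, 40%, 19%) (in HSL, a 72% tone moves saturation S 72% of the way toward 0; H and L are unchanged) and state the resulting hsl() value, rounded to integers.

S moves 72% from 40 toward 0: 40 − 28.8 = 11.2 → 11.
H and L are unchanged.

hsl(8, 11%, 19%)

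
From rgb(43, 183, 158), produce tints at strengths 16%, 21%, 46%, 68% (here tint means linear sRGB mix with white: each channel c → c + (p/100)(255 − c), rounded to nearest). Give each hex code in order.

#4DC3AE, #58C6B2, #8DD8CB, #BBE8E0

16%: (43 + 33.92 = 76.92→77, 183 + 11.52 = 194.52→195, 158 + 15.52 = 173.52→174) → #4DC3AE
21%: (43 + 44.52 = 87.52→88, 183 + 15.12 = 198.12→198, 158 + 20.37 = 178.37→178) → #58C6B2
46%: (43 + 97.52 = 140.52→141, 183 + 33.12 = 216.12→216, 158 + 44.62 = 202.62→203) → #8DD8CB
68%: (43 + 144.16 = 187.16→187, 183 + 48.96 = 231.96→232, 158 + 65.96 = 223.96→224) → #BBE8E0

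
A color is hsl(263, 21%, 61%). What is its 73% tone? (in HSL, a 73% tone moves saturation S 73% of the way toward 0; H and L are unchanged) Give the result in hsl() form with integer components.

S moves 73% from 21 toward 0: 21 − 15.33 = 5.67 → 6.
H and L are unchanged.

hsl(263, 6%, 61%)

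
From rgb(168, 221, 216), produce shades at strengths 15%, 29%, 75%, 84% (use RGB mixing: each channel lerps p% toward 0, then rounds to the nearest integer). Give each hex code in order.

15%: (168 − 25.2 = 142.8→143, 221 − 33.15 = 187.85→188, 216 − 32.4 = 183.6→184) → #8FBCB8
29%: (168 − 48.72 = 119.28→119, 221 − 64.09 = 156.91→157, 216 − 62.64 = 153.36→153) → #779D99
75%: (168 − 126 = 42→42, 221 − 165.75 = 55.25→55, 216 − 162 = 54→54) → #2A3736
84%: (168 − 141.12 = 26.88→27, 221 − 185.64 = 35.36→35, 216 − 181.44 = 34.56→35) → #1B2323

#8FBCB8, #779D99, #2A3736, #1B2323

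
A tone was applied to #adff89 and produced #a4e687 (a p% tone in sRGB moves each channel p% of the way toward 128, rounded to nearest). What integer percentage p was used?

#adff89 is rgb(173, 255, 137); #a4e687 is rgb(164, 230, 135).
On the G channel (widest range): 230 ≈ 255 + (p/100)(128 − 255), so p ≈ 100×(230 − 255)/(128 − 255) = -2500/-127 = 19.69.
p = 20 reproduces all three channels after rounding.

20%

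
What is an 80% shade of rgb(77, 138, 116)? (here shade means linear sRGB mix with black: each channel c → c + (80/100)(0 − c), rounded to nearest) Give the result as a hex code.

An 80% shade moves each channel 80% toward 0:
  R: 77 + 0.8×(0−77) = 77 − 61.6 = 15.4 → 15
  G: 138 + 0.8×(0−138) = 138 − 110.4 = 27.6 → 28
  B: 116 + 0.8×(0−116) = 116 − 92.8 = 23.2 → 23
rgb(15, 28, 23) = #0F1C17.

#0F1C17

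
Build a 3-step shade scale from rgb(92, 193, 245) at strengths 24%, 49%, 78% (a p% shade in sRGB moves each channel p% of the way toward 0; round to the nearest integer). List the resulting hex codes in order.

#4693BA, #2F627D, #142A36

24%: (92 − 22.08 = 69.92→70, 193 − 46.32 = 146.68→147, 245 − 58.8 = 186.2→186) → #4693BA
49%: (92 − 45.08 = 46.92→47, 193 − 94.57 = 98.43→98, 245 − 120.05 = 124.95→125) → #2F627D
78%: (92 − 71.76 = 20.24→20, 193 − 150.54 = 42.46→42, 245 − 191.1 = 53.9→54) → #142A36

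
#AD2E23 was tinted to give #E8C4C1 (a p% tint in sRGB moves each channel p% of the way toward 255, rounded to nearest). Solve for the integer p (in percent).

#AD2E23 is rgb(173, 46, 35); #E8C4C1 is rgb(232, 196, 193).
On the B channel (widest range): 193 ≈ 35 + (p/100)(255 − 35), so p ≈ 100×(193 − 35)/(255 − 35) = 15800/220 = 71.82.
p = 72 reproduces all three channels after rounding.

72%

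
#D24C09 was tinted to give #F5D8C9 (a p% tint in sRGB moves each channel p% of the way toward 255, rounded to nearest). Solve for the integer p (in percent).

#D24C09 is rgb(210, 76, 9); #F5D8C9 is rgb(245, 216, 201).
On the B channel (widest range): 201 ≈ 9 + (p/100)(255 − 9), so p ≈ 100×(201 − 9)/(255 − 9) = 19200/246 = 78.05.
p = 78 reproduces all three channels after rounding.

78%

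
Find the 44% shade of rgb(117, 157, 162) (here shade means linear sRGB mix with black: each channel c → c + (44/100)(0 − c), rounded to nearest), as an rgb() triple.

A 44% shade moves each channel 44% toward 0:
  R: 117 − 51.48 = 65.52 → 66
  G: 157 − 69.08 = 87.92 → 88
  B: 162 − 71.28 = 90.72 → 91

rgb(66, 88, 91)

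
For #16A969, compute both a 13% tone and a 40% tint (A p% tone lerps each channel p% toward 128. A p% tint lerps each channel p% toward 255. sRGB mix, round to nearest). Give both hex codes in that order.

#24A46C, #73CBA5

#16A969 is rgb(22, 169, 105).
13% tone:
  R: 22 + 13.78 = 35.78 → 36
  G: 169 + 0.13×(128−169) = 169 − 5.33 = 163.67 → 164
  B: 105 + 0.13×(128−105) = 105 + 2.99 = 107.99 → 108
  → #24A46C
40% tint:
  R: 22 + 93.2 = 115.2 → 115
  G: 169 + 0.4×(255−169) = 169 + 34.4 = 203.4 → 203
  B: 105 + 60 = 165 → 165
  → #73CBA5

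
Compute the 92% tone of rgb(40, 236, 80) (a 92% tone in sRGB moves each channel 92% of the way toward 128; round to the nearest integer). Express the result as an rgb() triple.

Lerp each channel 92% toward 128:
  R: 40 + 0.92×(128−40) = 40 + 80.96 = 120.96 → 121
  G: 236 + 0.92×(128−236) = 236 − 99.36 = 136.64 → 137
  B: 80 + 44.16 = 124.16 → 124

rgb(121, 137, 124)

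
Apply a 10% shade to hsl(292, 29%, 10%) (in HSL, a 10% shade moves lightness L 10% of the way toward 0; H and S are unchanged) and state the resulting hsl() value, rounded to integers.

hsl(292, 29%, 9%)

L moves 10% from 10 toward 0: 10 − 1 = 9 → 9.
H and S are unchanged.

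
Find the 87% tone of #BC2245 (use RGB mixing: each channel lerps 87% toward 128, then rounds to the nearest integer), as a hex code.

#887478

#BC2245 is rgb(188, 34, 69).
Lerp each channel 87% toward 128:
  R: 188 − 52.2 = 135.8 → 136
  G: 34 + 0.87×(128−34) = 34 + 81.78 = 115.78 → 116
  B: 69 + 0.87×(128−69) = 69 + 51.33 = 120.33 → 120
rgb(136, 116, 120) = #887478.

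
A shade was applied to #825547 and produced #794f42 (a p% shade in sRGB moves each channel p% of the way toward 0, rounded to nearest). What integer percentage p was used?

7%

#825547 is rgb(130, 85, 71); #794f42 is rgb(121, 79, 66).
On the R channel (widest range): 121 ≈ 130 + (p/100)(0 − 130), so p ≈ 100×(121 − 130)/(0 − 130) = -900/-130 = 6.92.
p = 7 reproduces all three channels after rounding.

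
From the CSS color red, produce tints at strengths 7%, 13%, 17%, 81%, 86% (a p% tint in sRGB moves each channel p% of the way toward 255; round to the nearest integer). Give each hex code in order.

#FF1212, #FF2121, #FF2B2B, #FFCFCF, #FFDBDB

CSS red is rgb(255, 0, 0).
7%: (255→255, 0 + 17.85 = 17.85→18, 0 + 17.85 = 17.85→18) → #FF1212
13%: (255→255, 0 + 33.15 = 33.15→33, 0 + 33.15 = 33.15→33) → #FF2121
17%: (255→255, 0 + 43.35 = 43.35→43, 0 + 43.35 = 43.35→43) → #FF2B2B
81%: (255→255, 0 + 206.55 = 206.55→207, 0 + 206.55 = 206.55→207) → #FFCFCF
86%: (255→255, 0 + 219.3 = 219.3→219, 0 + 219.3 = 219.3→219) → #FFDBDB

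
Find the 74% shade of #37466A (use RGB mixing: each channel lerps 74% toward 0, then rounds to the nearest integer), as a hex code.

#0E121C

#37466A is rgb(55, 70, 106).
A 74% shade moves each channel 74% toward 0:
  R: 55 − 40.7 = 14.3 → 14
  G: 70 + 0.74×(0−70) = 70 − 51.8 = 18.2 → 18
  B: 106 + 0.74×(0−106) = 106 − 78.44 = 27.56 → 28
rgb(14, 18, 28) = #0E121C.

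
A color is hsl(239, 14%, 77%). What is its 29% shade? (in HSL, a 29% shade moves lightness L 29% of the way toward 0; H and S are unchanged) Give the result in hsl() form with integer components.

hsl(239, 14%, 55%)

L moves 29% from 77 toward 0: 77 − 22.33 = 54.67 → 55.
H and S are unchanged.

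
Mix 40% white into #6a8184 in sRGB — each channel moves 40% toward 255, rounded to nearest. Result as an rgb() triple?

rgb(166, 179, 181)

#6a8184 is rgb(106, 129, 132).
A 40% tint moves each channel 40% toward 255:
  R: 106 + 0.4×(255−106) = 106 + 59.6 = 165.6 → 166
  G: 129 + 0.4×(255−129) = 129 + 50.4 = 179.4 → 179
  B: 132 + 0.4×(255−132) = 132 + 49.2 = 181.2 → 181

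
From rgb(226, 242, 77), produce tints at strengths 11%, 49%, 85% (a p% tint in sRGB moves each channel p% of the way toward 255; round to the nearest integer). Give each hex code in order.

#E5F361, #F0F8A4, #FBFDE4

11%: (226 + 3.19 = 229.19→229, 242 + 1.43 = 243.43→243, 77 + 19.58 = 96.58→97) → #E5F361
49%: (226 + 14.21 = 240.21→240, 242 + 6.37 = 248.37→248, 77 + 87.22 = 164.22→164) → #F0F8A4
85%: (226 + 24.65 = 250.65→251, 242 + 11.05 = 253.05→253, 77 + 151.3 = 228.3→228) → #FBFDE4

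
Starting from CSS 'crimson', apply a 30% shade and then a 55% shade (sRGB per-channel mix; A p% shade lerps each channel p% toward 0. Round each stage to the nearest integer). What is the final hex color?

CSS crimson is rgb(220, 20, 60).
A 30% shade moves each channel 30% toward 0:
  R: 220 + 0.3×(0−220) = 220 − 66 = 154 → 154
  G: 20 + 0.3×(0−20) = 20 − 6 = 14 → 14
  B: 60 + 0.3×(0−60) = 60 − 18 = 42 → 42
After the shade: rgb(154, 14, 42) = #9A0E2A.
Per channel, c → c + 0.55(0 − c):
  R: 154 − 84.7 = 69.3 → 69
  G: 14 + 0.55×(0−14) = 14 − 7.7 = 6.3 → 6
  B: 42 + 0.55×(0−42) = 42 − 23.1 = 18.9 → 19
rgb(69, 6, 19) = #450613.

#450613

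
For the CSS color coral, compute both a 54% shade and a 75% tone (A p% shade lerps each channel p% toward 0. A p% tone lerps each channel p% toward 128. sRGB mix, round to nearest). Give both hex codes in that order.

#753a25, #a08074

CSS coral is rgb(255, 127, 80).
54% shade:
  R: 255 + 0.54×(0−255) = 255 − 137.7 = 117.3 → 117
  G: 127 − 68.58 = 58.42 → 58
  B: 80 + 0.54×(0−80) = 80 − 43.2 = 36.8 → 37
  → #753a25
75% tone:
  R: 255 + 0.75×(128−255) = 255 − 95.25 = 159.75 → 160
  G: 127 + 0.75×(128−127) = 127 + 0.75 = 127.75 → 128
  B: 80 + 0.75×(128−80) = 80 + 36 = 116 → 116
  → #a08074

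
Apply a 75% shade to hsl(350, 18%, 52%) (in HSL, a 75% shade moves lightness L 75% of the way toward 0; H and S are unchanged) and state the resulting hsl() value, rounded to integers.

hsl(350, 18%, 13%)

L moves 75% from 52 toward 0: 52 − 39 = 13 → 13.
H and S are unchanged.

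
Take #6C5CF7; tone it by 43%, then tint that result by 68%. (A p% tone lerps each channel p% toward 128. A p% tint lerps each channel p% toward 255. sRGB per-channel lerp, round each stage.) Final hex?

#D3D0EC

#6C5CF7 is rgb(108, 92, 247).
Per channel, c → c + 0.43(128 − c):
  R: 108 + 0.43×(128−108) = 108 + 8.6 = 116.6 → 117
  G: 92 + 15.48 = 107.48 → 107
  B: 247 − 51.17 = 195.83 → 196
After the tone: rgb(117, 107, 196) = #756BC4.
Lerp each channel 68% toward 255:
  R: 117 + 0.68×(255−117) = 117 + 93.84 = 210.84 → 211
  G: 107 + 0.68×(255−107) = 107 + 100.64 = 207.64 → 208
  B: 196 + 0.68×(255−196) = 196 + 40.12 = 236.12 → 236
rgb(211, 208, 236) = #D3D0EC.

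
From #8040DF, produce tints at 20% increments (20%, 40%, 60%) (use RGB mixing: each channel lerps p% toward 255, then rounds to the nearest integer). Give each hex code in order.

#8040DF is rgb(128, 64, 223).
20%: (128 + 25.4 = 153.4→153, 64 + 38.2 = 102.2→102, 223 + 6.4 = 229.4→229) → #9966E5
40%: (128 + 50.8 = 178.8→179, 64 + 76.4 = 140.4→140, 223 + 12.8 = 235.8→236) → #B38CEC
60%: (128 + 76.2 = 204.2→204, 64 + 114.6 = 178.6→179, 223 + 19.2 = 242.2→242) → #CCB3F2

#9966E5, #B38CEC, #CCB3F2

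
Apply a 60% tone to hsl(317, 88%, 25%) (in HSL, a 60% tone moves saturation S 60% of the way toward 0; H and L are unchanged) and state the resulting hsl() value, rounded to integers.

S moves 60% from 88 toward 0: 88 − 52.8 = 35.2 → 35.
H and L are unchanged.

hsl(317, 35%, 25%)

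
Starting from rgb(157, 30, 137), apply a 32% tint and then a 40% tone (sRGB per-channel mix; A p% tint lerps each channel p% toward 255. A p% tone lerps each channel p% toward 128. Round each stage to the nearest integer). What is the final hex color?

#a4709c

Lerp each channel 32% toward 255:
  R: 157 + 0.32×(255−157) = 157 + 31.36 = 188.36 → 188
  G: 30 + 0.32×(255−30) = 30 + 72 = 102 → 102
  B: 137 + 37.76 = 174.76 → 175
After the tint: rgb(188, 102, 175) = #bc66af.
Lerp each channel 40% toward 128:
  R: 188 + 0.4×(128−188) = 188 − 24 = 164 → 164
  G: 102 + 10.4 = 112.4 → 112
  B: 175 − 18.8 = 156.2 → 156
rgb(164, 112, 156) = #a4709c.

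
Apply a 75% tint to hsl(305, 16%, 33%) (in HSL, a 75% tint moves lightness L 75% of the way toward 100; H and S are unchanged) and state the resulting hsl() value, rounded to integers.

L moves 75% from 33 toward 100: 33 + 50.25 = 83.25 → 83.
H and S are unchanged.

hsl(305, 16%, 83%)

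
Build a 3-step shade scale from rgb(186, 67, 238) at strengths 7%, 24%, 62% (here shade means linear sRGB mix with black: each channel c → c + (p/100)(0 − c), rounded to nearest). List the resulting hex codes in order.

#AD3EDD, #8D33B5, #47195A

7%: (186 − 13.02 = 172.98→173, 67 − 4.69 = 62.31→62, 238 − 16.66 = 221.34→221) → #AD3EDD
24%: (186 − 44.64 = 141.36→141, 67 − 16.08 = 50.92→51, 238 − 57.12 = 180.88→181) → #8D33B5
62%: (186 − 115.32 = 70.68→71, 67 − 41.54 = 25.46→25, 238 − 147.56 = 90.44→90) → #47195A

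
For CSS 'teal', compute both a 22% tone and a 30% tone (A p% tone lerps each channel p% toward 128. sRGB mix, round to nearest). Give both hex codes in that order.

#1C8080, #268080

CSS teal is rgb(0, 128, 128).
22% tone:
  R: 0 + 0.22×(128−0) = 0 + 28.16 = 28.16 → 28
  G: 128 + 0.22×(128−128) = 128 + 0 = 128 → 128
  B: 128 + 0.22×(128−128) = 128 + 0 = 128 → 128
  → #1C8080
30% tone:
  R: 0 + 38.4 = 38.4 → 38
  G: 128 + 0.3×(128−128) = 128 + 0 = 128 → 128
  B: 128 + 0.3×(128−128) = 128 + 0 = 128 → 128
  → #268080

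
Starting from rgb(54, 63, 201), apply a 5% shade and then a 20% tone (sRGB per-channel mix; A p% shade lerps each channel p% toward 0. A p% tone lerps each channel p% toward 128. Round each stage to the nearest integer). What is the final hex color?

A 5% shade moves each channel 5% toward 0:
  R: 54 + 0.05×(0−54) = 54 − 2.7 = 51.3 → 51
  G: 63 + 0.05×(0−63) = 63 − 3.15 = 59.85 → 60
  B: 201 + 0.05×(0−201) = 201 − 10.05 = 190.95 → 191
After the shade: rgb(51, 60, 191) = #333cbf.
A 20% tone moves each channel 20% toward 128:
  R: 51 + 15.4 = 66.4 → 66
  G: 60 + 13.6 = 73.6 → 74
  B: 191 + 0.2×(128−191) = 191 − 12.6 = 178.4 → 178
rgb(66, 74, 178) = #424ab2.

#424ab2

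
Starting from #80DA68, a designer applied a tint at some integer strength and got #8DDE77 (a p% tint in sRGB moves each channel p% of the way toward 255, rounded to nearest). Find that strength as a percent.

#80DA68 is rgb(128, 218, 104); #8DDE77 is rgb(141, 222, 119).
On the B channel (widest range): 119 ≈ 104 + (p/100)(255 − 104), so p ≈ 100×(119 − 104)/(255 − 104) = 1500/151 = 9.93.
p = 10 reproduces all three channels after rounding.

10%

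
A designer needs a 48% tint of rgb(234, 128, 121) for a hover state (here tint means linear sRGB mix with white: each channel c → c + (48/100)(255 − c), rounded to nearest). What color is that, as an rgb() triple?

Per channel, c → c + 0.48(255 − c):
  R: 234 + 0.48×(255−234) = 234 + 10.08 = 244.08 → 244
  G: 128 + 60.96 = 188.96 → 189
  B: 121 + 64.32 = 185.32 → 185

rgb(244, 189, 185)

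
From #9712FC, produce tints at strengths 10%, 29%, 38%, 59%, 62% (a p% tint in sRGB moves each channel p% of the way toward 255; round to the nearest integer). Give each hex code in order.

#A12AFC, #B557FD, #BF6CFD, #D49EFE, #D7A5FE

#9712FC is rgb(151, 18, 252).
10%: (151 + 10.4 = 161.4→161, 18 + 23.7 = 41.7→42, 252→252) → #A12AFC
29%: (151 + 30.16 = 181.16→181, 18 + 68.73 = 86.73→87, 252 + 0.87 = 252.87→253) → #B557FD
38%: (151 + 39.52 = 190.52→191, 18 + 90.06 = 108.06→108, 252 + 1.14 = 253.14→253) → #BF6CFD
59%: (151 + 61.36 = 212.36→212, 18 + 139.83 = 157.83→158, 252 + 1.77 = 253.77→254) → #D49EFE
62%: (151 + 64.48 = 215.48→215, 18 + 146.94 = 164.94→165, 252 + 1.86 = 253.86→254) → #D7A5FE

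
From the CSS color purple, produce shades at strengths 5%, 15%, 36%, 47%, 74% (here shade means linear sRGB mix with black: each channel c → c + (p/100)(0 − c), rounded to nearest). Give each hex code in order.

#7a007a, #6d006d, #520052, #440044, #210021

CSS purple is rgb(128, 0, 128).
5%: (128 − 6.4 = 121.6→122, 0→0, 128 − 6.4 = 121.6→122) → #7a007a
15%: (128 − 19.2 = 108.8→109, 0→0, 128 − 19.2 = 108.8→109) → #6d006d
36%: (128 − 46.08 = 81.92→82, 0→0, 128 − 46.08 = 81.92→82) → #520052
47%: (128 − 60.16 = 67.84→68, 0→0, 128 − 60.16 = 67.84→68) → #440044
74%: (128 − 94.72 = 33.28→33, 0→0, 128 − 94.72 = 33.28→33) → #210021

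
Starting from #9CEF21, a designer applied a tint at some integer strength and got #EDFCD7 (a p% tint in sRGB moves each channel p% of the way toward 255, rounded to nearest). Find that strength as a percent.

82%

#9CEF21 is rgb(156, 239, 33); #EDFCD7 is rgb(237, 252, 215).
On the B channel (widest range): 215 ≈ 33 + (p/100)(255 − 33), so p ≈ 100×(215 − 33)/(255 − 33) = 18200/222 = 81.98.
p = 82 reproduces all three channels after rounding.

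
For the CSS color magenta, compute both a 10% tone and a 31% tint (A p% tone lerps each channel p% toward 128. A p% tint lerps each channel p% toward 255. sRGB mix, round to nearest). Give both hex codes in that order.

#F20DF2, #FF4FFF

CSS magenta is rgb(255, 0, 255).
10% tone:
  R: 255 + 0.1×(128−255) = 255 − 12.7 = 242.3 → 242
  G: 0 + 0.1×(128−0) = 0 + 12.8 = 12.8 → 13
  B: 255 − 12.7 = 242.3 → 242
  → #F20DF2
31% tint:
  R: 255 + 0.31×(255−255) = 255 + 0 = 255 → 255
  G: 0 + 0.31×(255−0) = 0 + 79.05 = 79.05 → 79
  B: 255 + 0.31×(255−255) = 255 + 0 = 255 → 255
  → #FF4FFF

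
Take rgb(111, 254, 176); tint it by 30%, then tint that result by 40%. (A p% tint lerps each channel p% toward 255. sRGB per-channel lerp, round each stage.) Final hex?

#c2fede

Per channel, c → c + 0.3(255 − c):
  R: 111 + 43.2 = 154.2 → 154
  G: 254 + 0.3 = 254.3 → 254
  B: 176 + 23.7 = 199.7 → 200
After the tint: rgb(154, 254, 200) = #9afec8.
A 40% tint moves each channel 40% toward 255:
  R: 154 + 40.4 = 194.4 → 194
  G: 254 + 0.4 = 254.4 → 254
  B: 200 + 0.4×(255−200) = 200 + 22 = 222 → 222
rgb(194, 254, 222) = #c2fede.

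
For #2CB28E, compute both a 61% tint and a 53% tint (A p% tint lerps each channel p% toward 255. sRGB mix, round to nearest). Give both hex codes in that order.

#2CB28E is rgb(44, 178, 142).
61% tint:
  R: 44 + 0.61×(255−44) = 44 + 128.71 = 172.71 → 173
  G: 178 + 0.61×(255−178) = 178 + 46.97 = 224.97 → 225
  B: 142 + 0.61×(255−142) = 142 + 68.93 = 210.93 → 211
  → #ADE1D3
53% tint:
  R: 44 + 0.53×(255−44) = 44 + 111.83 = 155.83 → 156
  G: 178 + 0.53×(255−178) = 178 + 40.81 = 218.81 → 219
  B: 142 + 0.53×(255−142) = 142 + 59.89 = 201.89 → 202
  → #9CDBCA

#ADE1D3, #9CDBCA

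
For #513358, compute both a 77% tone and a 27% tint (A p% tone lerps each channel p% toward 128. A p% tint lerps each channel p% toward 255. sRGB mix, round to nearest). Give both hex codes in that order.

#513358 is rgb(81, 51, 88).
77% tone:
  R: 81 + 36.19 = 117.19 → 117
  G: 51 + 0.77×(128−51) = 51 + 59.29 = 110.29 → 110
  B: 88 + 0.77×(128−88) = 88 + 30.8 = 118.8 → 119
  → #756E77
27% tint:
  R: 81 + 46.98 = 127.98 → 128
  G: 51 + 0.27×(255−51) = 51 + 55.08 = 106.08 → 106
  B: 88 + 0.27×(255−88) = 88 + 45.09 = 133.09 → 133
  → #806A85

#756E77, #806A85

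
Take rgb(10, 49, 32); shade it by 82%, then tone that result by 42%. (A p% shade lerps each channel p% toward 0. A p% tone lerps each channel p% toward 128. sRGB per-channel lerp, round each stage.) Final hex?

An 82% shade moves each channel 82% toward 0:
  R: 10 − 8.2 = 1.8 → 2
  G: 49 + 0.82×(0−49) = 49 − 40.18 = 8.82 → 9
  B: 32 + 0.82×(0−32) = 32 − 26.24 = 5.76 → 6
After the shade: rgb(2, 9, 6) = #020906.
Lerp each channel 42% toward 128:
  R: 2 + 52.92 = 54.92 → 55
  G: 9 + 0.42×(128−9) = 9 + 49.98 = 58.98 → 59
  B: 6 + 0.42×(128−6) = 6 + 51.24 = 57.24 → 57
rgb(55, 59, 57) = #373b39.

#373b39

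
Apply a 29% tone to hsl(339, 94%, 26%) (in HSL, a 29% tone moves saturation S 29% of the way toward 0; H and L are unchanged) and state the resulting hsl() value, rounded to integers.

S moves 29% from 94 toward 0: 94 − 27.26 = 66.74 → 67.
H and L are unchanged.

hsl(339, 67%, 26%)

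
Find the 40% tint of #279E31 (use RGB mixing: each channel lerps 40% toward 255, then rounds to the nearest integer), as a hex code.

#7DC583

#279E31 is rgb(39, 158, 49).
Per channel, c → c + 0.4(255 − c):
  R: 39 + 86.4 = 125.4 → 125
  G: 158 + 0.4×(255−158) = 158 + 38.8 = 196.8 → 197
  B: 49 + 0.4×(255−49) = 49 + 82.4 = 131.4 → 131
rgb(125, 197, 131) = #7DC583.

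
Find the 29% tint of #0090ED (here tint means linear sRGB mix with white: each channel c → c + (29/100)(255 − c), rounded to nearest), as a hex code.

#0090ED is rgb(0, 144, 237).
Lerp each channel 29% toward 255:
  R: 0 + 73.95 = 73.95 → 74
  G: 144 + 0.29×(255−144) = 144 + 32.19 = 176.19 → 176
  B: 237 + 0.29×(255−237) = 237 + 5.22 = 242.22 → 242
rgb(74, 176, 242) = #4AB0F2.

#4AB0F2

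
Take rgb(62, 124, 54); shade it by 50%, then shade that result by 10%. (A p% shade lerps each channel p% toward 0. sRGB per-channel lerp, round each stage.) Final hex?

Lerp each channel 50% toward 0:
  R: 62 − 31 = 31 → 31
  G: 124 + 0.5×(0−124) = 124 − 62 = 62 → 62
  B: 54 − 27 = 27 → 27
After the shade: rgb(31, 62, 27) = #1f3e1b.
Lerp each channel 10% toward 0:
  R: 31 + 0.1×(0−31) = 31 − 3.1 = 27.9 → 28
  G: 62 + 0.1×(0−62) = 62 − 6.2 = 55.8 → 56
  B: 27 + 0.1×(0−27) = 27 − 2.7 = 24.3 → 24
rgb(28, 56, 24) = #1c3818.

#1c3818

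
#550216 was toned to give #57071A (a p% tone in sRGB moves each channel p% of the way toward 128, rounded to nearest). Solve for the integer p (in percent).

#550216 is rgb(85, 2, 22); #57071A is rgb(87, 7, 26).
On the G channel (widest range): 7 ≈ 2 + (p/100)(128 − 2), so p ≈ 100×(7 − 2)/(128 − 2) = 500/126 = 3.97.
p = 4 reproduces all three channels after rounding.

4%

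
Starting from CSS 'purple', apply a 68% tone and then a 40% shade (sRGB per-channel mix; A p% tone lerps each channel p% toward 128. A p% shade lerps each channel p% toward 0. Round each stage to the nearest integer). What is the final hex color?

#4D344D

CSS purple is rgb(128, 0, 128).
Per channel, c → c + 0.68(128 − c):
  R: 128 + 0.68×(128−128) = 128 + 0 = 128 → 128
  G: 0 + 0.68×(128−0) = 0 + 87.04 = 87.04 → 87
  B: 128 + 0 = 128 → 128
After the tone: rgb(128, 87, 128) = #805780.
A 40% shade moves each channel 40% toward 0:
  R: 128 − 51.2 = 76.8 → 77
  G: 87 + 0.4×(0−87) = 87 − 34.8 = 52.2 → 52
  B: 128 + 0.4×(0−128) = 128 − 51.2 = 76.8 → 77
rgb(77, 52, 77) = #4D344D.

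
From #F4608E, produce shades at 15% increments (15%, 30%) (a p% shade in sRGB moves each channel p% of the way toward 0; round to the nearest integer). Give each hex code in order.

#F4608E is rgb(244, 96, 142).
15%: (244 − 36.6 = 207.4→207, 96 − 14.4 = 81.6→82, 142 − 21.3 = 120.7→121) → #CF5279
30%: (244 − 73.2 = 170.8→171, 96 − 28.8 = 67.2→67, 142 − 42.6 = 99.4→99) → #AB4363

#CF5279, #AB4363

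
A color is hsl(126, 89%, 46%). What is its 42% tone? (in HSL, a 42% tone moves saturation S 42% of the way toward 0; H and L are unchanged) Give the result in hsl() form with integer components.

S moves 42% from 89 toward 0: 89 − 37.38 = 51.62 → 52.
H and L are unchanged.

hsl(126, 52%, 46%)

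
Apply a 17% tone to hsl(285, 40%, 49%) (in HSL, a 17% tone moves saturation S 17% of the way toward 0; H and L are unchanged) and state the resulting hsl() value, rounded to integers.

S moves 17% from 40 toward 0: 40 − 6.8 = 33.2 → 33.
H and L are unchanged.

hsl(285, 33%, 49%)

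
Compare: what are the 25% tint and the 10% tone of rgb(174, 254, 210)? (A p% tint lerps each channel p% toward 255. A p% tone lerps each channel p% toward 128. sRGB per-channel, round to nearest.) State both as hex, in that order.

#C2FEDD, #A9F1CA

25% tint:
  R: 174 + 20.25 = 194.25 → 194
  G: 254 + 0.25 = 254.25 → 254
  B: 210 + 11.25 = 221.25 → 221
  → #C2FEDD
10% tone:
  R: 174 + 0.1×(128−174) = 174 − 4.6 = 169.4 → 169
  G: 254 + 0.1×(128−254) = 254 − 12.6 = 241.4 → 241
  B: 210 + 0.1×(128−210) = 210 − 8.2 = 201.8 → 202
  → #A9F1CA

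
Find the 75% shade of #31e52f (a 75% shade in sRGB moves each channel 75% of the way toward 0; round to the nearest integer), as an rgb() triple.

rgb(12, 57, 12)

#31e52f is rgb(49, 229, 47).
Per channel, c → c + 0.75(0 − c):
  R: 49 + 0.75×(0−49) = 49 − 36.75 = 12.25 → 12
  G: 229 − 171.75 = 57.25 → 57
  B: 47 − 35.25 = 11.75 → 12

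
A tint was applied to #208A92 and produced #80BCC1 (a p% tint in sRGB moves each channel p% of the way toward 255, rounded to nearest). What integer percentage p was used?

#208A92 is rgb(32, 138, 146); #80BCC1 is rgb(128, 188, 193).
On the R channel (widest range): 128 ≈ 32 + (p/100)(255 − 32), so p ≈ 100×(128 − 32)/(255 − 32) = 9600/223 = 43.05.
p = 43 reproduces all three channels after rounding.

43%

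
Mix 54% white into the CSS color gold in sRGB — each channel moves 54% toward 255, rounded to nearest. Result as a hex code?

#ffed8a

CSS gold is rgb(255, 215, 0).
Lerp each channel 54% toward 255:
  R: 255 + 0.54×(255−255) = 255 + 0 = 255 → 255
  G: 215 + 0.54×(255−215) = 215 + 21.6 = 236.6 → 237
  B: 0 + 137.7 = 137.7 → 138
rgb(255, 237, 138) = #ffed8a.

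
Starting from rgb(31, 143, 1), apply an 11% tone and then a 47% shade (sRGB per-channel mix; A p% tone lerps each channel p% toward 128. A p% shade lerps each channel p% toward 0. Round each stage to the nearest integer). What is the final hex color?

Per channel, c → c + 0.11(128 − c):
  R: 31 + 0.11×(128−31) = 31 + 10.67 = 41.67 → 42
  G: 143 + 0.11×(128−143) = 143 − 1.65 = 141.35 → 141
  B: 1 + 0.11×(128−1) = 1 + 13.97 = 14.97 → 15
After the tone: rgb(42, 141, 15) = #2A8D0F.
Per channel, c → c + 0.47(0 − c):
  R: 42 + 0.47×(0−42) = 42 − 19.74 = 22.26 → 22
  G: 141 + 0.47×(0−141) = 141 − 66.27 = 74.73 → 75
  B: 15 + 0.47×(0−15) = 15 − 7.05 = 7.95 → 8
rgb(22, 75, 8) = #164B08.

#164B08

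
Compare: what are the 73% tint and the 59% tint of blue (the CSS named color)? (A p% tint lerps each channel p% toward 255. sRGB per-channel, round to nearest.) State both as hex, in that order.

CSS blue is rgb(0, 0, 255).
73% tint:
  R: 0 + 186.15 = 186.15 → 186
  G: 0 + 0.73×(255−0) = 0 + 186.15 = 186.15 → 186
  B: 255 + 0.73×(255−255) = 255 + 0 = 255 → 255
  → #BABAFF
59% tint:
  R: 0 + 0.59×(255−0) = 0 + 150.45 = 150.45 → 150
  G: 0 + 150.45 = 150.45 → 150
  B: 255 + 0 = 255 → 255
  → #9696FF

#BABAFF, #9696FF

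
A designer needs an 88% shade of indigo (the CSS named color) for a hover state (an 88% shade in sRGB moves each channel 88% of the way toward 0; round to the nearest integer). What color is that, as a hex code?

#090010

CSS indigo is rgb(75, 0, 130).
Lerp each channel 88% toward 0:
  R: 75 + 0.88×(0−75) = 75 − 66 = 9 → 9
  G: 0 + 0.88×(0−0) = 0 + 0 = 0 → 0
  B: 130 + 0.88×(0−130) = 130 − 114.4 = 15.6 → 16
rgb(9, 0, 16) = #090010.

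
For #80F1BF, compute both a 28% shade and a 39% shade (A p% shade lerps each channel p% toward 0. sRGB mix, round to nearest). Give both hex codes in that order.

#80F1BF is rgb(128, 241, 191).
28% shade:
  R: 128 + 0.28×(0−128) = 128 − 35.84 = 92.16 → 92
  G: 241 + 0.28×(0−241) = 241 − 67.48 = 173.52 → 174
  B: 191 − 53.48 = 137.52 → 138
  → #5CAE8A
39% shade:
  R: 128 + 0.39×(0−128) = 128 − 49.92 = 78.08 → 78
  G: 241 − 93.99 = 147.01 → 147
  B: 191 + 0.39×(0−191) = 191 − 74.49 = 116.51 → 117
  → #4E9375

#5CAE8A, #4E9375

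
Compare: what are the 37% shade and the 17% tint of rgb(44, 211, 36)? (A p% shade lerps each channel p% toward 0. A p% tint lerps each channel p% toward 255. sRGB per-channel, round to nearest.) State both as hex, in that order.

#1c8517, #50da49

37% shade:
  R: 44 + 0.37×(0−44) = 44 − 16.28 = 27.72 → 28
  G: 211 − 78.07 = 132.93 → 133
  B: 36 + 0.37×(0−36) = 36 − 13.32 = 22.68 → 23
  → #1c8517
17% tint:
  R: 44 + 0.17×(255−44) = 44 + 35.87 = 79.87 → 80
  G: 211 + 0.17×(255−211) = 211 + 7.48 = 218.48 → 218
  B: 36 + 0.17×(255−36) = 36 + 37.23 = 73.23 → 73
  → #50da49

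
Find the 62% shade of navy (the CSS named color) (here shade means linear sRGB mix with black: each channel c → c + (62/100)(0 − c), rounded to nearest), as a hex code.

CSS navy is rgb(0, 0, 128).
Per channel, c → c + 0.62(0 − c):
  R: 0 + 0 = 0 → 0
  G: 0 + 0 = 0 → 0
  B: 128 + 0.62×(0−128) = 128 − 79.36 = 48.64 → 49
rgb(0, 0, 49) = #000031.

#000031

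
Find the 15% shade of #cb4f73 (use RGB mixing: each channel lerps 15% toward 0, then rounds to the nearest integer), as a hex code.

#cb4f73 is rgb(203, 79, 115).
Lerp each channel 15% toward 0:
  R: 203 − 30.45 = 172.55 → 173
  G: 79 − 11.85 = 67.15 → 67
  B: 115 − 17.25 = 97.75 → 98
rgb(173, 67, 98) = #ad4362.

#ad4362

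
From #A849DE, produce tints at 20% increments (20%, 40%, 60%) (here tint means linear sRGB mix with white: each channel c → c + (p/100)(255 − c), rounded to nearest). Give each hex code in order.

#B96DE5, #CB92EB, #DCB6F2

#A849DE is rgb(168, 73, 222).
20%: (168 + 17.4 = 185.4→185, 73 + 36.4 = 109.4→109, 222 + 6.6 = 228.6→229) → #B96DE5
40%: (168 + 34.8 = 202.8→203, 73 + 72.8 = 145.8→146, 222 + 13.2 = 235.2→235) → #CB92EB
60%: (168 + 52.2 = 220.2→220, 73 + 109.2 = 182.2→182, 222 + 19.8 = 241.8→242) → #DCB6F2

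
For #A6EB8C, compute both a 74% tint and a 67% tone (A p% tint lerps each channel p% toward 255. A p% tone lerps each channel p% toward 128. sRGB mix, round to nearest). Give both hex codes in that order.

#A6EB8C is rgb(166, 235, 140).
74% tint:
  R: 166 + 0.74×(255−166) = 166 + 65.86 = 231.86 → 232
  G: 235 + 0.74×(255−235) = 235 + 14.8 = 249.8 → 250
  B: 140 + 85.1 = 225.1 → 225
  → #E8FAE1
67% tone:
  R: 166 + 0.67×(128−166) = 166 − 25.46 = 140.54 → 141
  G: 235 + 0.67×(128−235) = 235 − 71.69 = 163.31 → 163
  B: 140 − 8.04 = 131.96 → 132
  → #8DA384

#E8FAE1, #8DA384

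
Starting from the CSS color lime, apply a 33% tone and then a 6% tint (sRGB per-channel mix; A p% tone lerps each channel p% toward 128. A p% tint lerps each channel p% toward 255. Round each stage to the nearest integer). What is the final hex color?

CSS lime is rgb(0, 255, 0).
Per channel, c → c + 0.33(128 − c):
  R: 0 + 42.24 = 42.24 → 42
  G: 255 + 0.33×(128−255) = 255 − 41.91 = 213.09 → 213
  B: 0 + 0.33×(128−0) = 0 + 42.24 = 42.24 → 42
After the tone: rgb(42, 213, 42) = #2AD52A.
Lerp each channel 6% toward 255:
  R: 42 + 0.06×(255−42) = 42 + 12.78 = 54.78 → 55
  G: 213 + 0.06×(255−213) = 213 + 2.52 = 215.52 → 216
  B: 42 + 0.06×(255−42) = 42 + 12.78 = 54.78 → 55
rgb(55, 216, 55) = #37D837.

#37D837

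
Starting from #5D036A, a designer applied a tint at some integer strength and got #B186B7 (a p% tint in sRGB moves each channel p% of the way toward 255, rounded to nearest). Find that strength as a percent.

#5D036A is rgb(93, 3, 106); #B186B7 is rgb(177, 134, 183).
On the G channel (widest range): 134 ≈ 3 + (p/100)(255 − 3), so p ≈ 100×(134 − 3)/(255 − 3) = 13100/252 = 51.98.
p = 52 reproduces all three channels after rounding.

52%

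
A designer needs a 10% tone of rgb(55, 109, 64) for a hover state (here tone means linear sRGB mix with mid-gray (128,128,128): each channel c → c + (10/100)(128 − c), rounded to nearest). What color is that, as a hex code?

A 10% tone moves each channel 10% toward 128:
  R: 55 + 0.1×(128−55) = 55 + 7.3 = 62.3 → 62
  G: 109 + 1.9 = 110.9 → 111
  B: 64 + 6.4 = 70.4 → 70
rgb(62, 111, 70) = #3e6f46.

#3e6f46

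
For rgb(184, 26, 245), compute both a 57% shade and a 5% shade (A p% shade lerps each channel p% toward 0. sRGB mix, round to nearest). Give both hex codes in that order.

#4f0b69, #af19e9

57% shade:
  R: 184 + 0.57×(0−184) = 184 − 104.88 = 79.12 → 79
  G: 26 − 14.82 = 11.18 → 11
  B: 245 + 0.57×(0−245) = 245 − 139.65 = 105.35 → 105
  → #4f0b69
5% shade:
  R: 184 + 0.05×(0−184) = 184 − 9.2 = 174.8 → 175
  G: 26 + 0.05×(0−26) = 26 − 1.3 = 24.7 → 25
  B: 245 + 0.05×(0−245) = 245 − 12.25 = 232.75 → 233
  → #af19e9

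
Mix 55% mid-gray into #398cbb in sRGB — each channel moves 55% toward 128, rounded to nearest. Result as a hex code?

#398cbb is rgb(57, 140, 187).
A 55% tone moves each channel 55% toward 128:
  R: 57 + 0.55×(128−57) = 57 + 39.05 = 96.05 → 96
  G: 140 + 0.55×(128−140) = 140 − 6.6 = 133.4 → 133
  B: 187 + 0.55×(128−187) = 187 − 32.45 = 154.55 → 155
rgb(96, 133, 155) = #60859b.

#60859b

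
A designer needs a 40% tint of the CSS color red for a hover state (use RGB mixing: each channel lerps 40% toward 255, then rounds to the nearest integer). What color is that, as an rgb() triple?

CSS red is rgb(255, 0, 0).
Per channel, c → c + 0.4(255 − c):
  R: 255 + 0.4×(255−255) = 255 + 0 = 255 → 255
  G: 0 + 0.4×(255−0) = 0 + 102 = 102 → 102
  B: 0 + 0.4×(255−0) = 0 + 102 = 102 → 102

rgb(255, 102, 102)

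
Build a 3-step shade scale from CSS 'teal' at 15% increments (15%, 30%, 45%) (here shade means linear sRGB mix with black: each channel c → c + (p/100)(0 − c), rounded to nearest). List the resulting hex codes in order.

#006D6D, #005A5A, #004646

CSS teal is rgb(0, 128, 128).
15%: (0→0, 128 − 19.2 = 108.8→109, 128 − 19.2 = 108.8→109) → #006D6D
30%: (0→0, 128 − 38.4 = 89.6→90, 128 − 38.4 = 89.6→90) → #005A5A
45%: (0→0, 128 − 57.6 = 70.4→70, 128 − 57.6 = 70.4→70) → #004646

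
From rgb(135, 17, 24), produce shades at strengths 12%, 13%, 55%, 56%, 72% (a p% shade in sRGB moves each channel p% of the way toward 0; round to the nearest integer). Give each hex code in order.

#770f15, #750f15, #3d080b, #3b070b, #260507

12%: (135 − 16.2 = 118.8→119, 17 − 2.04 = 14.96→15, 24 − 2.88 = 21.12→21) → #770f15
13%: (135 − 17.55 = 117.45→117, 17 − 2.21 = 14.79→15, 24 − 3.12 = 20.88→21) → #750f15
55%: (135 − 74.25 = 60.75→61, 17 − 9.35 = 7.65→8, 24 − 13.2 = 10.8→11) → #3d080b
56%: (135 − 75.6 = 59.4→59, 17 − 9.52 = 7.48→7, 24 − 13.44 = 10.56→11) → #3b070b
72%: (135 − 97.2 = 37.8→38, 17 − 12.24 = 4.76→5, 24 − 17.28 = 6.72→7) → #260507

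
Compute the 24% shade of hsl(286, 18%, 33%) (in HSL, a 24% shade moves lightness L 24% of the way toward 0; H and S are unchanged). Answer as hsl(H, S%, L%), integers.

L moves 24% from 33 toward 0: 33 − 7.92 = 25.08 → 25.
H and S are unchanged.

hsl(286, 18%, 25%)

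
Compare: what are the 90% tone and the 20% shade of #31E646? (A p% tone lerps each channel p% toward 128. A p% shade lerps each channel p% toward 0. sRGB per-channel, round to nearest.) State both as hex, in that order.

#31E646 is rgb(49, 230, 70).
90% tone:
  R: 49 + 0.9×(128−49) = 49 + 71.1 = 120.1 → 120
  G: 230 − 91.8 = 138.2 → 138
  B: 70 + 52.2 = 122.2 → 122
  → #788A7A
20% shade:
  R: 49 + 0.2×(0−49) = 49 − 9.8 = 39.2 → 39
  G: 230 − 46 = 184 → 184
  B: 70 − 14 = 56 → 56
  → #27B838

#788A7A, #27B838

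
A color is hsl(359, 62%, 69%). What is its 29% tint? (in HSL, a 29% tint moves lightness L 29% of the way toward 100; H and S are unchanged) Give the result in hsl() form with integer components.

L moves 29% from 69 toward 100: 69 + 8.99 = 77.99 → 78.
H and S are unchanged.

hsl(359, 62%, 78%)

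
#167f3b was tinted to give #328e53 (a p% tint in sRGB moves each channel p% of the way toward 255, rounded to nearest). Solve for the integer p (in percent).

12%

#167f3b is rgb(22, 127, 59); #328e53 is rgb(50, 142, 83).
On the R channel (widest range): 50 ≈ 22 + (p/100)(255 − 22), so p ≈ 100×(50 − 22)/(255 − 22) = 2800/233 = 12.02.
p = 12 reproduces all three channels after rounding.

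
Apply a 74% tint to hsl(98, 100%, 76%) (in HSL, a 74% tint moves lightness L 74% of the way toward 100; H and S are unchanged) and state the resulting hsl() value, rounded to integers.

hsl(98, 100%, 94%)

L moves 74% from 76 toward 100: 76 + 17.76 = 93.76 → 94.
H and S are unchanged.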